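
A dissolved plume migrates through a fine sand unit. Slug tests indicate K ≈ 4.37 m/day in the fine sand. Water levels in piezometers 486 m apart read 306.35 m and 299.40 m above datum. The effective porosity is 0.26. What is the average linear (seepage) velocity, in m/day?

0.240

Hydraulic gradient i = (306.35 − 299.40) / 486 = 6.95 / 486 = 0.01430.
Darcy flux q = K · i = 4.370 × 0.01430 = 0.06249 m/day.
Seepage velocity v = q / n_e = 0.06249 / 0.26 = 0.2404 m/day.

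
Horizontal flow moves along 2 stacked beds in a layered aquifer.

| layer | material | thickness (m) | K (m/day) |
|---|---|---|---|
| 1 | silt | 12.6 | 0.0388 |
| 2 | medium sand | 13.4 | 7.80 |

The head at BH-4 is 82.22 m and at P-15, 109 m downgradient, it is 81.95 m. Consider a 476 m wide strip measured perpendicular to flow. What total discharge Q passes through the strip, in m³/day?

Flow is parallel to layering, so each bed carries its own Darcy discharge and the transmissivities add.
Σ(K_i·b_i) = 0.0388×12.6 + 7.80×13.4 = 105.0 m²/day.
Hydraulic gradient i = (82.22 − 81.95) / 109 = 0.27 / 109 = 0.002477.
Q = Σ(K_i·b_i) · W · i = 105.0 × 476 × 0.002477 = 123.8 m³/day.

124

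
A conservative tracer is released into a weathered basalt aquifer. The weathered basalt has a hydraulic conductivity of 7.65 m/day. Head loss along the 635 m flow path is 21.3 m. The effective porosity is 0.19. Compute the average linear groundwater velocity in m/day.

1.35

Hydraulic gradient i = Δh / L = 21.3 / 635 = 0.03354.
Darcy flux q = K · i = 7.650 × 0.03354 = 0.2566 m/day.
Seepage velocity v = q / n_e = 0.2566 / 0.19 = 1.351 m/day.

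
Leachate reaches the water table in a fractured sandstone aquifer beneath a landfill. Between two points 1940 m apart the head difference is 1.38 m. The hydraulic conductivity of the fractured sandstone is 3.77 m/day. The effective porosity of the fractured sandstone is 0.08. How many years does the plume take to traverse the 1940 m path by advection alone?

Hydraulic gradient i = Δh / L = 1.38 / 1940 = 0.0007113.
Darcy flux q = K · i = 3.770 × 0.0007113 = 0.002682 m/day.
Seepage velocity v = q / n_e = 0.002682 / 0.08 = 0.03352 m/day.
Travel time t = L / v = 1940 / 0.03352 = 57873 days = 158.4 years.

158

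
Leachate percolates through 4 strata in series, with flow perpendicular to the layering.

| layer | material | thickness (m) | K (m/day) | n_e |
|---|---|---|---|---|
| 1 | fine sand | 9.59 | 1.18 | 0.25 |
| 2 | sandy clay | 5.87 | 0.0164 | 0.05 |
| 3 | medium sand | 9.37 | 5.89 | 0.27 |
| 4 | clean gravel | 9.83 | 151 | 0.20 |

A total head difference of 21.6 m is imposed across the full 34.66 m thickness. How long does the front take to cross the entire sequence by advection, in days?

122

With flow normal to the layers, continuity requires the same specific discharge q through every layer.
Σ(b_i/K_i) = 9.59/1.18 + 5.87/0.0164 + 9.37/5.89 + 9.83/151 = 367.7 d.
q = Δh / Σ(b_i/K_i) = 21.6 / 367.7 = 0.05874 m/day.
In each layer the seepage velocity is v_i = q/n_i, so the layer transit time is t_i = b_i·n_i / q:
  layer 1 (fine sand): t_1 = 9.59 × 0.25 / 0.05874 = 40.81 d
  layer 2 (sandy clay): t_2 = 5.87 × 0.05 / 0.05874 = 4.996 d
  layer 3 (medium sand): t_3 = 9.37 × 0.27 / 0.05874 = 43.07 d
  layer 4 (clean gravel): t_4 = 9.83 × 0.20 / 0.05874 = 33.47 d
Total t = Σ t_i = 122.3 days.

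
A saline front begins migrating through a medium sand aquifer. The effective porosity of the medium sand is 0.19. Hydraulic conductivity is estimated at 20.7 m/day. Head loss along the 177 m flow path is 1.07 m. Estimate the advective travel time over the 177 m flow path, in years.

0.736

Hydraulic gradient i = Δh / L = 1.07 / 177 = 0.006045.
Darcy flux q = K · i = 20.70 × 0.006045 = 0.1251 m/day.
Seepage velocity v = q / n_e = 0.1251 / 0.19 = 0.6586 m/day.
Travel time t = L / v = 177 / 0.6586 = 268.7 days = 0.7358 years.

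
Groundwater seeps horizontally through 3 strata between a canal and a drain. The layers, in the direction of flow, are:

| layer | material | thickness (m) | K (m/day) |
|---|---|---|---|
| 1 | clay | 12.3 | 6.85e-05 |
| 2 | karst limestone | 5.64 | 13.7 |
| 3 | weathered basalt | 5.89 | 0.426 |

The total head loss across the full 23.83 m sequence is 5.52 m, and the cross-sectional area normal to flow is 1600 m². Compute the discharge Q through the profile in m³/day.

Flow is perpendicular to layering, so the layers act in series and the equivalent K is the thickness-weighted harmonic mean.
Total thickness L = 12.3 + 5.64 + 5.89 = 23.83 m.
Σ(b_i/K_i) = 12.3/6.85e-05 + 5.64/13.7 + 5.89/0.426 = 1.796e+05 d.
K_eq = L / Σ(b_i/K_i) = 23.83 / 1.796e+05 = 0.0001327 m/day.
Q = K_eq · A · (Δh/L) = 0.0001327 × 1600 × (5.52/23.83) = 0.04918 m³/day.

0.0492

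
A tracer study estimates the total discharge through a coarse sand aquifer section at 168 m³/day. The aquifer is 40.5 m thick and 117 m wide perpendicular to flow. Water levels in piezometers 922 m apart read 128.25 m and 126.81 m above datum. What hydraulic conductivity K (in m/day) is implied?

22.7

Cross-sectional area A = 117 × 40.5 = 4738 m².
Hydraulic gradient i = (128.25 − 126.81) / 922 = 1.44 / 922 = 0.001562.
From Q = K·A·i, K = Q / (A·i) = 168 / (4738 × 0.001562) = 22.70 m/day.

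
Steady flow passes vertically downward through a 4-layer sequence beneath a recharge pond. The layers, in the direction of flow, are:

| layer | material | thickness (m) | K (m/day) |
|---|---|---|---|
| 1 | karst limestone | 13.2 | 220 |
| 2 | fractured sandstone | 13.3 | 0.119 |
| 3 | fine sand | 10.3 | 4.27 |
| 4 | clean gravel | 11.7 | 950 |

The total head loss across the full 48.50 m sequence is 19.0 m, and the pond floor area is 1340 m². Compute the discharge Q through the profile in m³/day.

223

Flow is perpendicular to layering, so the layers act in series and the equivalent K is the thickness-weighted harmonic mean.
Total thickness L = 13.2 + 13.3 + 10.3 + 11.7 = 48.50 m.
Σ(b_i/K_i) = 13.2/220 + 13.3/0.119 + 10.3/4.27 + 11.7/950 = 114.2 d.
K_eq = L / Σ(b_i/K_i) = 48.50 / 114.2 = 0.4245 m/day.
Q = K_eq · A · (Δh/L) = 0.4245 × 1340 × (19.0/48.50) = 222.8 m³/day.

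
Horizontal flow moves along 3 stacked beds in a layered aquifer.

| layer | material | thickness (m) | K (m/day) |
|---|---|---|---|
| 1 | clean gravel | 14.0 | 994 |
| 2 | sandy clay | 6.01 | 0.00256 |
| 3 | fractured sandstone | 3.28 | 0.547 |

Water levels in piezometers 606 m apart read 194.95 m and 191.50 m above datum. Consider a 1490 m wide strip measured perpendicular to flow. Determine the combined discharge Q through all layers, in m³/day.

Flow is parallel to layering, so each bed carries its own Darcy discharge and the transmissivities add.
Σ(K_i·b_i) = 994×14.0 + 0.00256×6.01 + 0.547×3.28 = 13918 m²/day.
Hydraulic gradient i = (194.95 − 191.50) / 606 = 3.45 / 606 = 0.005693.
Q = Σ(K_i·b_i) · W · i = 13918 × 1490 × 0.005693 = 1.181e+05 m³/day.

118000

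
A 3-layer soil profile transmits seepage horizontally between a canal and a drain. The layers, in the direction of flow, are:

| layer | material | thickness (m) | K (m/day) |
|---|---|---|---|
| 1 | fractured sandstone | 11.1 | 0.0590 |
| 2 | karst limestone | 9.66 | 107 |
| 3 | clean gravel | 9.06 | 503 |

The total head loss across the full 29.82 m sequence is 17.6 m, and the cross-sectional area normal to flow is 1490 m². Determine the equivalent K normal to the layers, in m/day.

0.158

Flow is perpendicular to layering, so the layers act in series and the equivalent K is the thickness-weighted harmonic mean.
Total thickness L = 11.1 + 9.66 + 9.06 = 29.82 m.
Σ(b_i/K_i) = 11.1/0.0590 + 9.66/107 + 9.06/503 = 188.2 d.
K_eq = L / Σ(b_i/K_i) = 29.82 / 188.2 = 0.1584 m/day.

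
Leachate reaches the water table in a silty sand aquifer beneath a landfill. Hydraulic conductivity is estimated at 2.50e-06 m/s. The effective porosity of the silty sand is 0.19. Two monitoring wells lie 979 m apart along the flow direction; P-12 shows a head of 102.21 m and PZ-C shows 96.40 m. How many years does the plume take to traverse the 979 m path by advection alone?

Convert K: 2.50e-06 m/s × 86400 = 0.2160 m/day.
Hydraulic gradient i = (102.21 − 96.40) / 979 = 5.81 / 979 = 0.005935.
Darcy flux q = K · i = 0.2160 × 0.005935 = 0.001282 m/day.
Seepage velocity v = q / n_e = 0.001282 / 0.19 = 0.006747 m/day.
Travel time t = L / v = 979 / 0.006747 = 1.451e+05 days = 397.3 years.

397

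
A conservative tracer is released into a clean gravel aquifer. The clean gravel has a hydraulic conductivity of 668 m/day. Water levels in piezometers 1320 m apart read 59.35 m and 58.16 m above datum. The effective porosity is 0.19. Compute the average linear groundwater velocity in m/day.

Hydraulic gradient i = (59.35 − 58.16) / 1320 = 1.19 / 1320 = 0.0009015.
Darcy flux q = K · i = 668.0 × 0.0009015 = 0.6022 m/day.
Seepage velocity v = q / n_e = 0.6022 / 0.19 = 3.170 m/day.

3.17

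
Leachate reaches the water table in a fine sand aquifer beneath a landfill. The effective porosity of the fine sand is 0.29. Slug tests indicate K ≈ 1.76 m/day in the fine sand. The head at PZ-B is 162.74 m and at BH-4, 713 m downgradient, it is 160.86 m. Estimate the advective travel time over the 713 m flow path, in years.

Hydraulic gradient i = (162.74 − 160.86) / 713 = 1.88 / 713 = 0.002637.
Darcy flux q = K · i = 1.760 × 0.002637 = 0.004641 m/day.
Seepage velocity v = q / n_e = 0.004641 / 0.29 = 0.01600 m/day.
Travel time t = L / v = 713 / 0.01600 = 44556 days = 122.0 years.

122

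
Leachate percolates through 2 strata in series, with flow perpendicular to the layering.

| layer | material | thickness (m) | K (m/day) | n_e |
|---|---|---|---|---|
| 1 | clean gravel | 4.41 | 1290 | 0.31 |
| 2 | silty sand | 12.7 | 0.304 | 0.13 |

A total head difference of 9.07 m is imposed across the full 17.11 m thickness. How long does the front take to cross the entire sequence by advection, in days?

13.9

With flow normal to the layers, continuity requires the same specific discharge q through every layer.
Σ(b_i/K_i) = 4.41/1290 + 12.7/0.304 = 41.78 d.
q = Δh / Σ(b_i/K_i) = 9.07 / 41.78 = 0.2171 m/day.
In each layer the seepage velocity is v_i = q/n_i, so the layer transit time is t_i = b_i·n_i / q:
  layer 1 (clean gravel): t_1 = 4.41 × 0.31 / 0.2171 = 6.297 d
  layer 2 (silty sand): t_2 = 12.7 × 0.13 / 0.2171 = 7.605 d
Total t = Σ t_i = 13.90 days.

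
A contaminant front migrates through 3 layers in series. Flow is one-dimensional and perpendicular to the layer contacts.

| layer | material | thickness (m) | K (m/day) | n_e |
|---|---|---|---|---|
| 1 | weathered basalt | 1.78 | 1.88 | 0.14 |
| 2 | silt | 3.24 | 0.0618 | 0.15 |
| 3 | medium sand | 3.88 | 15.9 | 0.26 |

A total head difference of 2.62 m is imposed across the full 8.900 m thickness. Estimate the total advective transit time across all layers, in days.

35.7

With flow normal to the layers, continuity requires the same specific discharge q through every layer.
Σ(b_i/K_i) = 1.78/1.88 + 3.24/0.0618 + 3.88/15.9 = 53.62 d.
q = Δh / Σ(b_i/K_i) = 2.62 / 53.62 = 0.04886 m/day.
In each layer the seepage velocity is v_i = q/n_i, so the layer transit time is t_i = b_i·n_i / q:
  layer 1 (weathered basalt): t_1 = 1.78 × 0.14 / 0.04886 = 5.100 d
  layer 2 (silt): t_2 = 3.24 × 0.15 / 0.04886 = 9.946 d
  layer 3 (medium sand): t_3 = 3.88 × 0.26 / 0.04886 = 20.64 d
Total t = Σ t_i = 35.69 days.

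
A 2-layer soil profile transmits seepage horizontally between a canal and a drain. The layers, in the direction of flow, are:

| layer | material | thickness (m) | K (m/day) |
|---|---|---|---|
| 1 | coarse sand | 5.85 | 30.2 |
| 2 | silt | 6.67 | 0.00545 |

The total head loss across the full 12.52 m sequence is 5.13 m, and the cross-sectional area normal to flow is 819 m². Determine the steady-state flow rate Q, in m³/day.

Flow is perpendicular to layering, so the layers act in series and the equivalent K is the thickness-weighted harmonic mean.
Total thickness L = 5.85 + 6.67 = 12.52 m.
Σ(b_i/K_i) = 5.85/30.2 + 6.67/0.00545 = 1224 d.
K_eq = L / Σ(b_i/K_i) = 12.52 / 1224 = 0.01023 m/day.
Q = K_eq · A · (Δh/L) = 0.01023 × 819 × (5.13/12.52) = 3.432 m³/day.

3.43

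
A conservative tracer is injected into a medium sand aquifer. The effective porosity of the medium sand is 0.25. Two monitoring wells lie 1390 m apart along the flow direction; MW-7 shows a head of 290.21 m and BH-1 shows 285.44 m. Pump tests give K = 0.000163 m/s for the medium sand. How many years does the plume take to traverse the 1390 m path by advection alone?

19.7

Convert K: 0.000163 m/s × 86400 = 14.08 m/day.
Hydraulic gradient i = (290.21 − 285.44) / 1390 = 4.77 / 1390 = 0.003432.
Darcy flux q = K · i = 14.08 × 0.003432 = 0.04833 m/day.
Seepage velocity v = q / n_e = 0.04833 / 0.25 = 0.1933 m/day.
Travel time t = L / v = 1390 / 0.1933 = 7190 days = 19.69 years.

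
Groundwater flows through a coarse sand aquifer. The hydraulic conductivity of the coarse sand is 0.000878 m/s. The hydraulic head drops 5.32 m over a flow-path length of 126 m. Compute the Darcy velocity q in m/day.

3.20

Convert K: 0.000878 m/s × 86400 = 75.86 m/day.
Hydraulic gradient i = Δh / L = 5.32 / 126 = 0.04222.
Specific discharge q = K · i = 75.86 × 0.04222 = 3.203 m/day.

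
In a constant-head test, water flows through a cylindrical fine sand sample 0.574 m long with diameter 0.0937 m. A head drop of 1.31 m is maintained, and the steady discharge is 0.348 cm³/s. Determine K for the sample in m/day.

Cross-sectional area A = π·(d/2)² = π × (0.0937/2)² = 0.006896 m².
Convert discharge: 0.348 cm³/s = 3.480e-07 m³/s.
Darcy's law rearranged: K = Q·L / (A·Δh) = 3.480e-07 × 0.574 / (0.006896 × 1.31) = 2.211e-05 m/s = 1.911 m/day.

1.91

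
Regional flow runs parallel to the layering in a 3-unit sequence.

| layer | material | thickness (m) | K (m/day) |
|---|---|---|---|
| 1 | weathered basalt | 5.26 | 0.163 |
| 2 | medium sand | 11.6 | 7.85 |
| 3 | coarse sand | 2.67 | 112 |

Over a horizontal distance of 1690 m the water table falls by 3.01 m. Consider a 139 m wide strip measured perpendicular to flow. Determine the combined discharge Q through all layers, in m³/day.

Flow is parallel to layering, so each bed carries its own Darcy discharge and the transmissivities add.
Σ(K_i·b_i) = 0.163×5.26 + 7.85×11.6 + 112×2.67 = 391.0 m²/day.
Hydraulic gradient i = Δh / L = 3.01 / 1690 = 0.001781.
Q = Σ(K_i·b_i) · W · i = 391.0 × 139 × 0.001781 = 96.79 m³/day.

96.8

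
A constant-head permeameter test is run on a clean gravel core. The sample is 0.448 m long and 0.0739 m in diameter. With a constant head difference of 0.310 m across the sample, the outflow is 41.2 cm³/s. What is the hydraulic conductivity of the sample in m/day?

Cross-sectional area A = π·(d/2)² = π × (0.0739/2)² = 0.004289 m².
Convert discharge: 41.2 cm³/s = 4.120e-05 m³/s.
Darcy's law rearranged: K = Q·L / (A·Δh) = 4.120e-05 × 0.448 / (0.004289 × 0.310) = 0.01388 m/s = 1199 m/day.

1200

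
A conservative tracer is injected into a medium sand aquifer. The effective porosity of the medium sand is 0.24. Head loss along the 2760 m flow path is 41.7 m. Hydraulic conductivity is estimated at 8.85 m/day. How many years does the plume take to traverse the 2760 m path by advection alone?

13.6

Hydraulic gradient i = Δh / L = 41.7 / 2760 = 0.01511.
Darcy flux q = K · i = 8.850 × 0.01511 = 0.1337 m/day.
Seepage velocity v = q / n_e = 0.1337 / 0.24 = 0.5571 m/day.
Travel time t = L / v = 2760 / 0.5571 = 4954 days = 13.56 years.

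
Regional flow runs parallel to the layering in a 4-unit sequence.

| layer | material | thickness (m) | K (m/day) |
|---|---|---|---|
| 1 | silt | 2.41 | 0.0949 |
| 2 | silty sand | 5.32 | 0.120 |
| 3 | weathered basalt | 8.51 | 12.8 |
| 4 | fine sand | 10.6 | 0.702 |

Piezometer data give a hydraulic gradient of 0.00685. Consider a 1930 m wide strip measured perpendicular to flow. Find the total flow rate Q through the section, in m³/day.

1550

Flow is parallel to layering, so each bed carries its own Darcy discharge and the transmissivities add.
Σ(K_i·b_i) = 0.0949×2.41 + 0.120×5.32 + 12.8×8.51 + 0.702×10.6 = 117.2 m²/day.
Hydraulic gradient i = 0.00685.
Q = Σ(K_i·b_i) · W · i = 117.2 × 1930 × 0.006850 = 1550 m³/day.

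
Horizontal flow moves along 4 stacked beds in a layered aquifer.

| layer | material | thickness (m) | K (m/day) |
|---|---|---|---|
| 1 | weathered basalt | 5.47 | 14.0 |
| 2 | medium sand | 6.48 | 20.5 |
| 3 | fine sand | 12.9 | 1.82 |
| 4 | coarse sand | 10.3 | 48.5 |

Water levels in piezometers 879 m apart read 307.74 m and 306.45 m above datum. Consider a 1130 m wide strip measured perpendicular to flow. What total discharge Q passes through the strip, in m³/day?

Flow is parallel to layering, so each bed carries its own Darcy discharge and the transmissivities add.
Σ(K_i·b_i) = 14.0×5.47 + 20.5×6.48 + 1.82×12.9 + 48.5×10.3 = 732.4 m²/day.
Hydraulic gradient i = (307.74 − 306.45) / 879 = 1.29 / 879 = 0.001468.
Q = Σ(K_i·b_i) · W · i = 732.4 × 1130 × 0.001468 = 1215 m³/day.

1210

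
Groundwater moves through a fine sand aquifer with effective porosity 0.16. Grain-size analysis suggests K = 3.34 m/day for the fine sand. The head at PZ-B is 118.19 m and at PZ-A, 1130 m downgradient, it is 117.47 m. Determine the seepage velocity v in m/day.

0.0133

Hydraulic gradient i = (118.19 − 117.47) / 1130 = 0.72 / 1130 = 0.0006372.
Darcy flux q = K · i = 3.340 × 0.0006372 = 0.002128 m/day.
Seepage velocity v = q / n_e = 0.002128 / 0.16 = 0.01330 m/day.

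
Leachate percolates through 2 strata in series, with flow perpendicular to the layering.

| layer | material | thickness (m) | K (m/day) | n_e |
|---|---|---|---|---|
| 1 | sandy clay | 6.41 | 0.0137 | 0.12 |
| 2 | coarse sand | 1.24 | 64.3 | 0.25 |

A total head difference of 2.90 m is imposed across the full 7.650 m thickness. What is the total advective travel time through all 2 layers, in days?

With flow normal to the layers, continuity requires the same specific discharge q through every layer.
Σ(b_i/K_i) = 6.41/0.0137 + 1.24/64.3 = 467.9 d.
q = Δh / Σ(b_i/K_i) = 2.90 / 467.9 = 0.006198 m/day.
In each layer the seepage velocity is v_i = q/n_i, so the layer transit time is t_i = b_i·n_i / q:
  layer 1 (sandy clay): t_1 = 6.41 × 0.12 / 0.006198 = 124.1 d
  layer 2 (coarse sand): t_2 = 1.24 × 0.25 / 0.006198 = 50.02 d
Total t = Σ t_i = 174.1 days.

174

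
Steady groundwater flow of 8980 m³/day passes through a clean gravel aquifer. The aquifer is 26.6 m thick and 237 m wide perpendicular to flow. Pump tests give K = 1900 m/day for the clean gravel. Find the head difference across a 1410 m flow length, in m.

1.06

Cross-sectional area A = 237 × 26.6 = 6304 m².
From Q = K·A·i, i = Q / (K·A) = 8980 / (1900 × 6304) = 0.0007497.
Head loss Δh = i · L = 0.0007497 × 1410 = 1.057 m.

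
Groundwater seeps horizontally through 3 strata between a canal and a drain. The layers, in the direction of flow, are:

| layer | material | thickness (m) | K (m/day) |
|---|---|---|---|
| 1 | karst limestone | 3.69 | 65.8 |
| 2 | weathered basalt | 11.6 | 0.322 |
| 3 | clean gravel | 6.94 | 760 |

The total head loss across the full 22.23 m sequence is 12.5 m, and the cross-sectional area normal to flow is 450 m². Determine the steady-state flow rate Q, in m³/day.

156

Flow is perpendicular to layering, so the layers act in series and the equivalent K is the thickness-weighted harmonic mean.
Total thickness L = 3.69 + 11.6 + 6.94 = 22.23 m.
Σ(b_i/K_i) = 3.69/65.8 + 11.6/0.322 + 6.94/760 = 36.09 d.
K_eq = L / Σ(b_i/K_i) = 22.23 / 36.09 = 0.6160 m/day.
Q = K_eq · A · (Δh/L) = 0.6160 × 450 × (12.5/22.23) = 155.9 m³/day.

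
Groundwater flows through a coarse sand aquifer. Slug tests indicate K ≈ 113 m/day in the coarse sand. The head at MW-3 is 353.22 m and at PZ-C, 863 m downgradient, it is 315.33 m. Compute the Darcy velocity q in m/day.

4.96

Hydraulic gradient i = (353.22 − 315.33) / 863 = 37.89 / 863 = 0.04390.
Specific discharge q = K · i = 113.0 × 0.04390 = 4.961 m/day.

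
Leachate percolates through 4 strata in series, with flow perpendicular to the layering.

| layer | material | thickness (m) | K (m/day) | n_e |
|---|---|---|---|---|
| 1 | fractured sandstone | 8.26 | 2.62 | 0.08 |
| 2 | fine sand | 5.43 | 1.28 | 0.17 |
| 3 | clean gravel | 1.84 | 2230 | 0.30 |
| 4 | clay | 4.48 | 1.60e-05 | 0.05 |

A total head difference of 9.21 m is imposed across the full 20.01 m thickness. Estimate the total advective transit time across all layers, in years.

196

With flow normal to the layers, continuity requires the same specific discharge q through every layer.
Σ(b_i/K_i) = 8.26/2.62 + 5.43/1.28 + 1.84/2230 + 4.48/1.60e-05 = 2.800e+05 d.
q = Δh / Σ(b_i/K_i) = 9.21 / 2.800e+05 = 3.289e-05 m/day.
In each layer the seepage velocity is v_i = q/n_i, so the layer transit time is t_i = b_i·n_i / q:
  layer 1 (fractured sandstone): t_1 = 8.26 × 0.08 / 3.289e-05 = 20090 d
  layer 2 (fine sand): t_2 = 5.43 × 0.17 / 3.289e-05 = 28065 d
  layer 3 (clean gravel): t_3 = 1.84 × 0.30 / 3.289e-05 = 16782 d
  layer 4 (clay): t_4 = 4.48 × 0.05 / 3.289e-05 = 6810 d
Total t = Σ t_i = 71747 days = 196.4 years.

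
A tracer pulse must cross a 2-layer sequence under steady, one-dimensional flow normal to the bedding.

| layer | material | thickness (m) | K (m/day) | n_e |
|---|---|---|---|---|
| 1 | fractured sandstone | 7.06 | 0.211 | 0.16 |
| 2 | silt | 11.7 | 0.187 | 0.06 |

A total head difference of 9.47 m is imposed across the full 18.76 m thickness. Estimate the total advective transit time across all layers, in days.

18.6

With flow normal to the layers, continuity requires the same specific discharge q through every layer.
Σ(b_i/K_i) = 7.06/0.211 + 11.7/0.187 = 96.03 d.
q = Δh / Σ(b_i/K_i) = 9.47 / 96.03 = 0.09862 m/day.
In each layer the seepage velocity is v_i = q/n_i, so the layer transit time is t_i = b_i·n_i / q:
  layer 1 (fractured sandstone): t_1 = 7.06 × 0.16 / 0.09862 = 11.45 d
  layer 2 (silt): t_2 = 11.7 × 0.06 / 0.09862 = 7.118 d
Total t = Σ t_i = 18.57 days.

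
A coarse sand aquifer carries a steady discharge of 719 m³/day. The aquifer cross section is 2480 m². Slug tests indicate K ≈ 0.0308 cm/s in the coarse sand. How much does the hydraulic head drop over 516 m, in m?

Convert K: 0.0308 cm/s × 864 = 26.61 m/day.
From Q = K·A·i, i = Q / (K·A) = 719 / (26.61 × 2480) = 0.01089.
Head loss Δh = i · L = 0.01089 × 516 = 5.622 m.

5.62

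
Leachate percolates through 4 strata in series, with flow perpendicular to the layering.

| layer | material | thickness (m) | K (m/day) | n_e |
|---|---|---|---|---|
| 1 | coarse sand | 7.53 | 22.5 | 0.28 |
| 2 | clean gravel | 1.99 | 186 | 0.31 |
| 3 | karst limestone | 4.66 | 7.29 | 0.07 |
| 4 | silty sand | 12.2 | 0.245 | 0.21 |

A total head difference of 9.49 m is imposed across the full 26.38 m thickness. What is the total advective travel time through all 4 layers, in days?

30.0

With flow normal to the layers, continuity requires the same specific discharge q through every layer.
Σ(b_i/K_i) = 7.53/22.5 + 1.99/186 + 4.66/7.29 + 12.2/0.245 = 50.78 d.
q = Δh / Σ(b_i/K_i) = 9.49 / 50.78 = 0.1869 m/day.
In each layer the seepage velocity is v_i = q/n_i, so the layer transit time is t_i = b_i·n_i / q:
  layer 1 (coarse sand): t_1 = 7.53 × 0.28 / 0.1869 = 11.28 d
  layer 2 (clean gravel): t_2 = 1.99 × 0.31 / 0.1869 = 3.301 d
  layer 3 (karst limestone): t_3 = 4.66 × 0.07 / 0.1869 = 1.745 d
  layer 4 (silty sand): t_4 = 12.2 × 0.21 / 0.1869 = 13.71 d
Total t = Σ t_i = 30.04 days.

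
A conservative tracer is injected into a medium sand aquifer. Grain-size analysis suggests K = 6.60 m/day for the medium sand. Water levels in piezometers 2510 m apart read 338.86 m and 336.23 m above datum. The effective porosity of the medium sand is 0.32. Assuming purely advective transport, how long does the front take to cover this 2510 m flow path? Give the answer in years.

Hydraulic gradient i = (338.86 − 336.23) / 2510 = 2.63 / 2510 = 0.001048.
Darcy flux q = K · i = 6.600 × 0.001048 = 0.006916 m/day.
Seepage velocity v = q / n_e = 0.006916 / 0.32 = 0.02161 m/day.
Travel time t = L / v = 2510 / 0.02161 = 1.161e+05 days = 318.0 years.

318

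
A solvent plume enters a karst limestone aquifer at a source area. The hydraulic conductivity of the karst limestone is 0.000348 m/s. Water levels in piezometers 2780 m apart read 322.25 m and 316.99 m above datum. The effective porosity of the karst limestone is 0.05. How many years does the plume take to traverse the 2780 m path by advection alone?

6.69

Convert K: 0.000348 m/s × 86400 = 30.07 m/day.
Hydraulic gradient i = (322.25 − 316.99) / 2780 = 5.26 / 2780 = 0.001892.
Darcy flux q = K · i = 30.07 × 0.001892 = 0.05689 m/day.
Seepage velocity v = q / n_e = 0.05689 / 0.05 = 1.138 m/day.
Travel time t = L / v = 2780 / 1.138 = 2443 days = 6.689 years.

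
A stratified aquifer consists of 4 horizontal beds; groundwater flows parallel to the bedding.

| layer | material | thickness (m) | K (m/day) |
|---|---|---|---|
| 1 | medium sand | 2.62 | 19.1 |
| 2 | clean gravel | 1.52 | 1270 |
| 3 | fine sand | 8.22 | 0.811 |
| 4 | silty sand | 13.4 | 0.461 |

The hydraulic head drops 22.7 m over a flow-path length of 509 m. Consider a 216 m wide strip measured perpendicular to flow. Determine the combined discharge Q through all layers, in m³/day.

19200

Flow is parallel to layering, so each bed carries its own Darcy discharge and the transmissivities add.
Σ(K_i·b_i) = 19.1×2.62 + 1270×1.52 + 0.811×8.22 + 0.461×13.4 = 1993 m²/day.
Hydraulic gradient i = Δh / L = 22.7 / 509 = 0.04460.
Q = Σ(K_i·b_i) · W · i = 1993 × 216 × 0.04460 = 19201 m³/day.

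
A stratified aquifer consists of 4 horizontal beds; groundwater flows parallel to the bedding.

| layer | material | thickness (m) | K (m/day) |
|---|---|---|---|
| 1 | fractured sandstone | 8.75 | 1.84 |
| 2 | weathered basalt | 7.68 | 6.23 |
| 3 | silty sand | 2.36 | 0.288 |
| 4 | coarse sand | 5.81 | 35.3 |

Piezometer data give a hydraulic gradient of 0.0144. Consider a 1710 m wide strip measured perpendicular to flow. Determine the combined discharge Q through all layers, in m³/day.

6640

Flow is parallel to layering, so each bed carries its own Darcy discharge and the transmissivities add.
Σ(K_i·b_i) = 1.84×8.75 + 6.23×7.68 + 0.288×2.36 + 35.3×5.81 = 269.7 m²/day.
Hydraulic gradient i = 0.0144.
Q = Σ(K_i·b_i) · W · i = 269.7 × 1710 × 0.01440 = 6642 m³/day.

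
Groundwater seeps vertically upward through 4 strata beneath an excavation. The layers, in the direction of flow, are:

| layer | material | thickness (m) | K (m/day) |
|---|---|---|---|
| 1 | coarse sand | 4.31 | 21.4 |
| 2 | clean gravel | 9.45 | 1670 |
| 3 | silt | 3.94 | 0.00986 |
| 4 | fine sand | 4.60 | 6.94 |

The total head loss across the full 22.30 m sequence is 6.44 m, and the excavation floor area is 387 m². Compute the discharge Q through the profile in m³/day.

6.22

Flow is perpendicular to layering, so the layers act in series and the equivalent K is the thickness-weighted harmonic mean.
Total thickness L = 4.31 + 9.45 + 3.94 + 4.60 = 22.30 m.
Σ(b_i/K_i) = 4.31/21.4 + 9.45/1670 + 3.94/0.00986 + 4.60/6.94 = 400.5 d.
K_eq = L / Σ(b_i/K_i) = 22.30 / 400.5 = 0.05569 m/day.
Q = K_eq · A · (Δh/L) = 0.05569 × 387 × (6.44/22.30) = 6.223 m³/day.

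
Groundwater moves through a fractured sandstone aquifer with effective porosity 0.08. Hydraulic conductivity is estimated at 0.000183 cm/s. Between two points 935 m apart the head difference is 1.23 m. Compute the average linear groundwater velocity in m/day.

Convert K: 0.000183 cm/s × 864 = 0.1581 m/day.
Hydraulic gradient i = Δh / L = 1.23 / 935 = 0.001316.
Darcy flux q = K · i = 0.1581 × 0.001316 = 0.0002080 m/day.
Seepage velocity v = q / n_e = 0.0002080 / 0.08 = 0.002600 m/day.

0.00260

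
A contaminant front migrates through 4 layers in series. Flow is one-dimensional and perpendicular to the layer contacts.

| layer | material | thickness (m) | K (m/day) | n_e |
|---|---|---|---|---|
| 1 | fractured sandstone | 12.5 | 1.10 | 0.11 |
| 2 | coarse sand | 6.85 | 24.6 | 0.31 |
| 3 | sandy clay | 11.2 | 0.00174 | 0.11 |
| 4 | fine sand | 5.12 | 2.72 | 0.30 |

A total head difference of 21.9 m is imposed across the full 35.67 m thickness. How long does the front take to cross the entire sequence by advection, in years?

With flow normal to the layers, continuity requires the same specific discharge q through every layer.
Σ(b_i/K_i) = 12.5/1.10 + 6.85/24.6 + 11.2/0.00174 + 5.12/2.72 = 6450 d.
q = Δh / Σ(b_i/K_i) = 21.9 / 6450 = 0.003395 m/day.
In each layer the seepage velocity is v_i = q/n_i, so the layer transit time is t_i = b_i·n_i / q:
  layer 1 (fractured sandstone): t_1 = 12.5 × 0.11 / 0.003395 = 405.0 d
  layer 2 (coarse sand): t_2 = 6.85 × 0.31 / 0.003395 = 625.4 d
  layer 3 (sandy clay): t_3 = 11.2 × 0.11 / 0.003395 = 362.9 d
  layer 4 (fine sand): t_4 = 5.12 × 0.30 / 0.003395 = 452.4 d
Total t = Σ t_i = 1846 days = 5.053 years.

5.05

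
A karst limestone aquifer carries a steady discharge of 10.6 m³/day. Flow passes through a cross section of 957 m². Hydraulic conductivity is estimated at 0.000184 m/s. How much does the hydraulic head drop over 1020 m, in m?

0.711

Convert K: 0.000184 m/s × 86400 = 15.90 m/day.
From Q = K·A·i, i = Q / (K·A) = 10.6 / (15.90 × 957.0) = 0.0006967.
Head loss Δh = i · L = 0.0006967 × 1020 = 0.7107 m.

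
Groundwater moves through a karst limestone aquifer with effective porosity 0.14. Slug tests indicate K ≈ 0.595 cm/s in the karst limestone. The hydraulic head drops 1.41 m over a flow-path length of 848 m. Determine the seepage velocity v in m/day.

6.11

Convert K: 0.595 cm/s × 864 = 514.1 m/day.
Hydraulic gradient i = Δh / L = 1.41 / 848 = 0.001663.
Darcy flux q = K · i = 514.1 × 0.001663 = 0.8548 m/day.
Seepage velocity v = q / n_e = 0.8548 / 0.14 = 6.106 m/day.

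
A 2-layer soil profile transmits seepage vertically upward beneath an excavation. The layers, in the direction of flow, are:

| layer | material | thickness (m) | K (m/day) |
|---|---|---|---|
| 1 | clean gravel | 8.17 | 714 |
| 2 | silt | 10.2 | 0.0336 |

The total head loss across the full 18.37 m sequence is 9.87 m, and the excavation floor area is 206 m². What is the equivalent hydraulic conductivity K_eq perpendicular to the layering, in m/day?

Flow is perpendicular to layering, so the layers act in series and the equivalent K is the thickness-weighted harmonic mean.
Total thickness L = 8.17 + 10.2 = 18.37 m.
Σ(b_i/K_i) = 8.17/714 + 10.2/0.0336 = 303.6 d.
K_eq = L / Σ(b_i/K_i) = 18.37 / 303.6 = 0.06051 m/day.

0.0605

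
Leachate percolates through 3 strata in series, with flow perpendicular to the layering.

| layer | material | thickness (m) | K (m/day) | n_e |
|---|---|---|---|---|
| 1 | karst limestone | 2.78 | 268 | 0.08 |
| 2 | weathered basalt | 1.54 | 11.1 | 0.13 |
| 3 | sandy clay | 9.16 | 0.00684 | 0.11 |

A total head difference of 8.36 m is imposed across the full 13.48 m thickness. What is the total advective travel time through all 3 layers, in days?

With flow normal to the layers, continuity requires the same specific discharge q through every layer.
Σ(b_i/K_i) = 2.78/268 + 1.54/11.1 + 9.16/0.00684 = 1339 d.
q = Δh / Σ(b_i/K_i) = 8.36 / 1339 = 0.006242 m/day.
In each layer the seepage velocity is v_i = q/n_i, so the layer transit time is t_i = b_i·n_i / q:
  layer 1 (karst limestone): t_1 = 2.78 × 0.08 / 0.006242 = 35.63 d
  layer 2 (weathered basalt): t_2 = 1.54 × 0.13 / 0.006242 = 32.07 d
  layer 3 (sandy clay): t_3 = 9.16 × 0.11 / 0.006242 = 161.4 d
Total t = Σ t_i = 229.1 days.

229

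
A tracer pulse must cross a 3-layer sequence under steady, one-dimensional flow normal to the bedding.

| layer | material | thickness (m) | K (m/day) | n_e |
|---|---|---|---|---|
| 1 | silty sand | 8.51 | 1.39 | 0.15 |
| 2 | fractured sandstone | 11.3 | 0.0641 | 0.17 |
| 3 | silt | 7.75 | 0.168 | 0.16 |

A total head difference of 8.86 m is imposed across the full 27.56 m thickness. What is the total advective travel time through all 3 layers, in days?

114

With flow normal to the layers, continuity requires the same specific discharge q through every layer.
Σ(b_i/K_i) = 8.51/1.39 + 11.3/0.0641 + 7.75/0.168 = 228.5 d.
q = Δh / Σ(b_i/K_i) = 8.86 / 228.5 = 0.03877 m/day.
In each layer the seepage velocity is v_i = q/n_i, so the layer transit time is t_i = b_i·n_i / q:
  layer 1 (silty sand): t_1 = 8.51 × 0.15 / 0.03877 = 32.93 d
  layer 2 (fractured sandstone): t_2 = 11.3 × 0.17 / 0.03877 = 49.55 d
  layer 3 (silt): t_3 = 7.75 × 0.16 / 0.03877 = 31.99 d
Total t = Σ t_i = 114.5 days.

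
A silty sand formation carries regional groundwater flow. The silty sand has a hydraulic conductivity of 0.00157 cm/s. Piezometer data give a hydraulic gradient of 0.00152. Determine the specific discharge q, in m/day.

0.00206

Convert K: 0.00157 cm/s × 864 = 1.356 m/day.
Hydraulic gradient i = 0.00152.
Specific discharge q = K · i = 1.356 × 0.001520 = 0.002062 m/day.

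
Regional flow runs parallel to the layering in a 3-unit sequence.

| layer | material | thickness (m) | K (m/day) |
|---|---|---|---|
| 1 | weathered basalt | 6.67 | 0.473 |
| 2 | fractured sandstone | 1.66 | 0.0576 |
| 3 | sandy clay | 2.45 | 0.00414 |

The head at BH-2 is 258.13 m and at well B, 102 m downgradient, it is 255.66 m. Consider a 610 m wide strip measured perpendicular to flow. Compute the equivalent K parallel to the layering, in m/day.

Flow is parallel to layering, so each bed carries its own Darcy discharge and the transmissivities add.
Σ(K_i·b_i) = 0.473×6.67 + 0.0576×1.66 + 0.00414×2.45 = 3.261 m²/day.
Total thickness b = 10.78 m, so K_eq = Σ(K_i·b_i)/b = 0.3025 m/day.

0.302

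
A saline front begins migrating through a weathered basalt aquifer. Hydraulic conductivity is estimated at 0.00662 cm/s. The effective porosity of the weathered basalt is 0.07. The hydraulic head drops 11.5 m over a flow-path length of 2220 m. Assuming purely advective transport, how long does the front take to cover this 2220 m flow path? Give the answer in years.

Convert K: 0.00662 cm/s × 864 = 5.720 m/day.
Hydraulic gradient i = Δh / L = 11.5 / 2220 = 0.005180.
Darcy flux q = K · i = 5.720 × 0.005180 = 0.02963 m/day.
Seepage velocity v = q / n_e = 0.02963 / 0.07 = 0.4233 m/day.
Travel time t = L / v = 2220 / 0.4233 = 5245 days = 14.36 years.

14.4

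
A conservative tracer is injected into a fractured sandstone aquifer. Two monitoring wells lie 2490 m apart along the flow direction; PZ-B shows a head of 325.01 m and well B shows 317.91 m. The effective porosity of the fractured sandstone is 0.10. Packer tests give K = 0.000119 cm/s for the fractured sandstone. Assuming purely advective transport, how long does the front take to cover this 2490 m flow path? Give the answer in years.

2330

Convert K: 0.000119 cm/s × 864 = 0.1028 m/day.
Hydraulic gradient i = (325.01 − 317.91) / 2490 = 7.1 / 2490 = 0.002851.
Darcy flux q = K · i = 0.1028 × 0.002851 = 0.0002932 m/day.
Seepage velocity v = q / n_e = 0.0002932 / 0.10 = 0.002932 m/day.
Travel time t = L / v = 2490 / 0.002932 = 8.493e+05 days = 2325 years.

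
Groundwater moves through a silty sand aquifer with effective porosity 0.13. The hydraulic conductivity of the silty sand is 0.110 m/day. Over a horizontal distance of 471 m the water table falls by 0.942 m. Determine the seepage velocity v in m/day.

0.00169

Hydraulic gradient i = Δh / L = 0.942 / 471 = 0.002000.
Darcy flux q = K · i = 0.1100 × 0.002000 = 0.0002200 m/day.
Seepage velocity v = q / n_e = 0.0002200 / 0.13 = 0.001692 m/day.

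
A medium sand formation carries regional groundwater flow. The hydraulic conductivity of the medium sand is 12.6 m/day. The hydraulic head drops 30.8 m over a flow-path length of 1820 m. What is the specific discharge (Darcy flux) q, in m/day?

0.213

Hydraulic gradient i = Δh / L = 30.8 / 1820 = 0.01692.
Specific discharge q = K · i = 12.60 × 0.01692 = 0.2132 m/day.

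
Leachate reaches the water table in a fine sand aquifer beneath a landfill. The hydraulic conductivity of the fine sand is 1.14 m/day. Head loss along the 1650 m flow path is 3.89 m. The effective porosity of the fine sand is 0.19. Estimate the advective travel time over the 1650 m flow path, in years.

319

Hydraulic gradient i = Δh / L = 3.89 / 1650 = 0.002358.
Darcy flux q = K · i = 1.140 × 0.002358 = 0.002688 m/day.
Seepage velocity v = q / n_e = 0.002688 / 0.19 = 0.01415 m/day.
Travel time t = L / v = 1650 / 0.01415 = 1.166e+05 days = 319.4 years.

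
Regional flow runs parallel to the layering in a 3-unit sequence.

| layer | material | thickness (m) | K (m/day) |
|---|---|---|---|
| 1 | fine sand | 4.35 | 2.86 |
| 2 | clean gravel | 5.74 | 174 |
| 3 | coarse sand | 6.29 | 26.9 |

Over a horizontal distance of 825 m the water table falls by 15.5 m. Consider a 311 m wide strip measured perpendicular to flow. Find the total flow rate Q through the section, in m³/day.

Flow is parallel to layering, so each bed carries its own Darcy discharge and the transmissivities add.
Σ(K_i·b_i) = 2.86×4.35 + 174×5.74 + 26.9×6.29 = 1180 m²/day.
Hydraulic gradient i = Δh / L = 15.5 / 825 = 0.01879.
Q = Σ(K_i·b_i) · W · i = 1180 × 311 × 0.01879 = 6897 m³/day.

6900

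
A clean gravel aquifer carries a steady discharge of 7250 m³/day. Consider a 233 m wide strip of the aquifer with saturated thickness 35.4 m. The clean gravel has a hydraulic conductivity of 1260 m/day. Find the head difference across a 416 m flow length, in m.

Cross-sectional area A = 233 × 35.4 = 8248 m².
From Q = K·A·i, i = Q / (K·A) = 7250 / (1260 × 8248) = 0.0006976.
Head loss Δh = i · L = 0.0006976 × 416 = 0.2902 m.

0.290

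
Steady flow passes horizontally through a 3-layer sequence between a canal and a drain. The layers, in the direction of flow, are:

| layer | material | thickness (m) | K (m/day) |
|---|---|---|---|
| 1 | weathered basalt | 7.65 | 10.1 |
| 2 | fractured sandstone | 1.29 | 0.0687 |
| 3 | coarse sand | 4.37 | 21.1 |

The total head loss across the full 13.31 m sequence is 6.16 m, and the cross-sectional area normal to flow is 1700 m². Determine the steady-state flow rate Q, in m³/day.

Flow is perpendicular to layering, so the layers act in series and the equivalent K is the thickness-weighted harmonic mean.
Total thickness L = 7.65 + 1.29 + 4.37 = 13.31 m.
Σ(b_i/K_i) = 7.65/10.1 + 1.29/0.0687 + 4.37/21.1 = 19.74 d.
K_eq = L / Σ(b_i/K_i) = 13.31 / 19.74 = 0.6742 m/day.
Q = K_eq · A · (Δh/L) = 0.6742 × 1700 × (6.16/13.31) = 530.4 m³/day.

530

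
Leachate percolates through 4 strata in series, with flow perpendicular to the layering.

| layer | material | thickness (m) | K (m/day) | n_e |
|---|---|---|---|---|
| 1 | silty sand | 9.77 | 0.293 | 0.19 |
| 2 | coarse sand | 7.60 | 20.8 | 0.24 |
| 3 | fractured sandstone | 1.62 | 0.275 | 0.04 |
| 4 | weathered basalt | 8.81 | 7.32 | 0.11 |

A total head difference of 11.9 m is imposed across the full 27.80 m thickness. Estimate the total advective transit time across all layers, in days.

With flow normal to the layers, continuity requires the same specific discharge q through every layer.
Σ(b_i/K_i) = 9.77/0.293 + 7.60/20.8 + 1.62/0.275 + 8.81/7.32 = 40.80 d.
q = Δh / Σ(b_i/K_i) = 11.9 / 40.80 = 0.2916 m/day.
In each layer the seepage velocity is v_i = q/n_i, so the layer transit time is t_i = b_i·n_i / q:
  layer 1 (silty sand): t_1 = 9.77 × 0.19 / 0.2916 = 6.365 d
  layer 2 (coarse sand): t_2 = 7.60 × 0.24 / 0.2916 = 6.254 d
  layer 3 (fractured sandstone): t_3 = 1.62 × 0.04 / 0.2916 = 0.2222 d
  layer 4 (weathered basalt): t_4 = 8.81 × 0.11 / 0.2916 = 3.323 d
Total t = Σ t_i = 16.16 days.

16.2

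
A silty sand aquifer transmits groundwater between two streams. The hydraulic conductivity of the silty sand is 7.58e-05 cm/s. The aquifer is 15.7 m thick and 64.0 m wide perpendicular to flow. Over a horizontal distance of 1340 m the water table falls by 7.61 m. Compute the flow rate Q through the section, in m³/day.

Convert K: 7.58e-05 cm/s × 864 = 0.06549 m/day.
Cross-sectional area A = 64.0 × 15.7 = 1005 m².
Hydraulic gradient i = Δh / L = 7.61 / 1340 = 0.005679.
Darcy's law: Q = K · A · i = 0.06549 × 1005 × 0.005679 = 0.3737 m³/day.

0.374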